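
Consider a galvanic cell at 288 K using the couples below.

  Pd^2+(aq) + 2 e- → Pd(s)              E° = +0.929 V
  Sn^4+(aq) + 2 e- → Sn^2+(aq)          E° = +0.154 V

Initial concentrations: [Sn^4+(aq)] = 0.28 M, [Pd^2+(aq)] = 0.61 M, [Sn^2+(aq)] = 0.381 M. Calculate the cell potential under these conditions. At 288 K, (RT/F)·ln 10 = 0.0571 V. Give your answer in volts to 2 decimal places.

+0.77 V

Pd²⁺/Pd is reduced (cathode, E° = +0.929 V) and Sn⁴⁺/Sn²⁺ is oxidized (anode).
E°cell = E°cat − E°an = +0.929 − (+0.154) = +0.775 V; n = 2.
The balanced reaction is Pd^2+(aq) + Sn^2+(aq) → Pd(s) + Sn^4+(aq), so Q = [Sn^4+(aq)] / ([Pd^2+(aq)]·[Sn^2+(aq)]) = 1.2 and log Q = 0.081.
E = E° − (0.0571/n)·log Q = +0.775 − (0.0571/2)(0.081) = +0.77 V.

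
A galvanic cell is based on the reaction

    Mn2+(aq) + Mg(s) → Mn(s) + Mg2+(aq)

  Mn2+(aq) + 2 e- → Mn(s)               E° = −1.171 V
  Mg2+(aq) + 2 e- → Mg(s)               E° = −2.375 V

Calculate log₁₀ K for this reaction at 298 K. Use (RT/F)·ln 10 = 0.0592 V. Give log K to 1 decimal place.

The Mn²⁺/Mn couple is reduced (cathode); E°cell = −1.171 − (−2.375) = +1.204 V with n = 2.
At equilibrium E = 0, so log K = nE°cell / 0.0592 = (2)(+1.204) / 0.0592 = 40.7.

log K = 40.7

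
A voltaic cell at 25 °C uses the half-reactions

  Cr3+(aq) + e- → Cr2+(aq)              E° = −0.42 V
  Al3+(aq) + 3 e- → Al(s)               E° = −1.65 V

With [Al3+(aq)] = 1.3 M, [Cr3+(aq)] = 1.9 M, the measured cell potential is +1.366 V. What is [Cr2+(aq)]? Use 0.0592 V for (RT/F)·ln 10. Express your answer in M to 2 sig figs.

0.0088 M

With Cr³⁺/Cr²⁺ at the cathode and Al³⁺/Al at the anode, E°cell = −0.42 − (−1.65) = +1.23 V (n = 3).
Rearranging E = E° − (0.0592/n)·log Q gives log Q = 3(+1.23 − (+1.366))/0.0592 = −6.892.
The balanced reaction is 3 Cr3+(aq) + Al(s) → 3 Cr2+(aq) + Al3+(aq), so Q = ([Cr2+(aq)]^3·[Al3+(aq)]) / [Cr3+(aq)]^3.
Isolating [Cr2+(aq)] in Q = 10^{−6.892} yields log [Cr2+(aq)] = −2.057, i.e. 0.0088 M.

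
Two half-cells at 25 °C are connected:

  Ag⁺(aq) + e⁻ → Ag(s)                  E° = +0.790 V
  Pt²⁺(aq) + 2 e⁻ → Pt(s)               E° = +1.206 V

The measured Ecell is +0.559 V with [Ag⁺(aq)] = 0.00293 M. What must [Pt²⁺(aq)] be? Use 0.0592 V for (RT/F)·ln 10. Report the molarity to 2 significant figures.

0.58 M

The Pt²⁺/Pt couple has the larger reduction potential, so it is the cathode: E°cell = +1.206 − (+0.790) = +0.416 V and n = 2.
Since E = E° − (0.0592/n)·log Q, log Q = n(E° − E)/0.0592 = −4.831.
Balancing electrons gives Pt²⁺(aq) + 2 Ag(s) → Pt(s) + 2 Ag⁺(aq); thus Q = [Ag⁺(aq)]^2 / [Pt²⁺(aq)].
Solving for the unknown gives log [Pt²⁺(aq)] = −0.235, so [Pt²⁺(aq)] ≈ 0.58 M.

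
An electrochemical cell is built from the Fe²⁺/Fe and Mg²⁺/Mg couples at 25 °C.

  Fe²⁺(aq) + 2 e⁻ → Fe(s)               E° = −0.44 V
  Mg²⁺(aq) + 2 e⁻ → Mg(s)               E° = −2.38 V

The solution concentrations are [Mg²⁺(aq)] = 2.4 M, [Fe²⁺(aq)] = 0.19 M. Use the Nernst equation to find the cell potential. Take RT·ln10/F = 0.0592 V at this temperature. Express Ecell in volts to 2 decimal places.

+1.91 V

Fe²⁺/Fe is reduced (cathode, E° = −0.44 V) and Mg²⁺/Mg is oxidized (anode).
E°cell = −0.44 − (−2.38) = +1.94 V, with n = 2 electrons transferred.
Balancing gives Fe²⁺(aq) + Mg(s) → Fe(s) + Mg²⁺(aq); hence Q = [Mg²⁺(aq)] / [Fe²⁺(aq)] = 12.6 (log Q = 1.101).
E = E° − (0.0592/n)·log Q = +1.94 − (0.0592/2)(1.101) = +1.91 V.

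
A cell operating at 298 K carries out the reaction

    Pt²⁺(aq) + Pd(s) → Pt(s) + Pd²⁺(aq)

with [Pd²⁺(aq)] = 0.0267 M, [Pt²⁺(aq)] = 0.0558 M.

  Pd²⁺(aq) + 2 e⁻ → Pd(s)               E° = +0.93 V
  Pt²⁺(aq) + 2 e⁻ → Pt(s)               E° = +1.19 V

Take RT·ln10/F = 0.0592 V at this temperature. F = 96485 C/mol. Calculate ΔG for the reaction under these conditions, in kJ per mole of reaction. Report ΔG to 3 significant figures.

−52.0 kJ/mol

With Pt²⁺/Pt reduced at the cathode, E°cell = +1.19 − (+0.93) = +0.26 V and n = 2.
Here Q = [Pd²⁺(aq)] / [Pt²⁺(aq)] = 0.478 (log Q = −0.320), giving E = +0.26 − (0.0592/2)·(−0.320) = +0.2695 V.
Finally ΔG = −nFE = −(2)(96485 C/mol)(+0.2695 V) = −52.0 kJ/mol.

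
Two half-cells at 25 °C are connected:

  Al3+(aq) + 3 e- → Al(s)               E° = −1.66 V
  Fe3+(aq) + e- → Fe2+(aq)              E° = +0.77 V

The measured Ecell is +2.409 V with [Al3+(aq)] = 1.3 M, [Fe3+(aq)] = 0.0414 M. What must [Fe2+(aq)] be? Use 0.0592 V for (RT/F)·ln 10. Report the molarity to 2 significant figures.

The Fe³⁺/Fe²⁺ couple has the larger reduction potential, so it is the cathode: E°cell = +0.77 − (−1.66) = +2.43 V and n = 3.
From the Nernst equation, log Q = n(E° − E)/0.0592 = 3·(+2.43 − (+2.409))/0.0592 = 1.064.
The balanced reaction is 3 Fe3+(aq) + Al(s) → 3 Fe2+(aq) + Al3+(aq), so Q = ([Fe2+(aq)]^3·[Al3+(aq)]) / [Fe3+(aq)]^3.
Isolating [Fe2+(aq)] in Q = 10^{1.064} yields log [Fe2+(aq)] = −1.066, i.e. 0.086 M.

0.086 M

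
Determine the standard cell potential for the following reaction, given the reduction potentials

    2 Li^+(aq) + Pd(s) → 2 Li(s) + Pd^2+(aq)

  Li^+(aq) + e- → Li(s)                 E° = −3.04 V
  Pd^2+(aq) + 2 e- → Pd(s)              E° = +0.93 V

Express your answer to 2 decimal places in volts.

−3.97 V

In the reaction as written, Li^+(aq) is reduced (cathode) and Pd^2+(aq) is produced by oxidation at the anode.
E°cell = E°(cathode) − E°(anode) = −3.04 − (+0.93) = −3.97 V.
The negative E°cell means the reaction is non-spontaneous in the direction written.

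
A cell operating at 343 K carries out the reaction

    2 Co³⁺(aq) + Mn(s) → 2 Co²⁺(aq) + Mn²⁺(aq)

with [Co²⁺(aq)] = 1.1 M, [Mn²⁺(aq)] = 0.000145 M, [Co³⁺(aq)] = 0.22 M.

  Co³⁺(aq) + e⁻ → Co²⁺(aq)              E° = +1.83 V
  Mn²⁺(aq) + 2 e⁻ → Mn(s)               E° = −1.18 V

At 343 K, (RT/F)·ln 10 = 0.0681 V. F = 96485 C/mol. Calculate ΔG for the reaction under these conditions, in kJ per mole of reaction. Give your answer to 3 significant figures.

−597 kJ/mol

The standard cell potential is +1.83 − (−1.18) = +3.01 V, with n = 2 electrons in the balanced equation.
Q = ([Co²⁺(aq)]^2·[Mn²⁺(aq)]) / [Co³⁺(aq)]^2 = 0.00363, so log Q = −2.441 and E = +3.01 − (0.0681/2)(−2.441) = +3.0931 V.
Then ΔG = −nFE = −2 × 96485 × +3.0931 J/mol = −597 kJ/mol.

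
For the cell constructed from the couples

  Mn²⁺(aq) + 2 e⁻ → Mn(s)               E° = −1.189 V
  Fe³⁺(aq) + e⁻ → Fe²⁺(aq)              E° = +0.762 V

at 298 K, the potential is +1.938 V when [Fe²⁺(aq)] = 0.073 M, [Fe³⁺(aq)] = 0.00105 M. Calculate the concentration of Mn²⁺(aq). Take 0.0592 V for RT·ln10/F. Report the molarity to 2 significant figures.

0.00057 M

The Fe³⁺/Fe²⁺ couple has the larger reduction potential, so it is the cathode: E°cell = +0.762 − (−1.189) = +1.951 V and n = 2.
Rearranging E = E° − (0.0592/n)·log Q gives log Q = 2(+1.951 − (+1.938))/0.0592 = 0.439.
For 2 Fe³⁺(aq) + Mn(s) → 2 Fe²⁺(aq) + Mn²⁺(aq), the reaction quotient is Q = ([Fe²⁺(aq)]^2·[Mn²⁺(aq)]) / [Fe³⁺(aq)]^2.
Isolating [Mn²⁺(aq)] in Q = 10^{0.439} yields log [Mn²⁺(aq)] = −3.245, i.e. 0.00057 M.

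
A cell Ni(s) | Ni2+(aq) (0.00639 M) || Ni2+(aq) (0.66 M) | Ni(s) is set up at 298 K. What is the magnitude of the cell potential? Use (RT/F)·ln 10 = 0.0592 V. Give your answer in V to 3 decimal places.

For a concentration cell E°cell = 0, since both electrodes use the same couple.
The compartment with the higher Ni2+(aq) concentration (0.66 M) acts as the cathode; ions are reduced there and produced at the dilute (0.00639 M) anode.
With n = 2, Ecell = −(0.0592/2)·log([dilute]/[conc]) = −(0.0592/2)·log(0.00639/0.66) = +0.060 V.

0.060 V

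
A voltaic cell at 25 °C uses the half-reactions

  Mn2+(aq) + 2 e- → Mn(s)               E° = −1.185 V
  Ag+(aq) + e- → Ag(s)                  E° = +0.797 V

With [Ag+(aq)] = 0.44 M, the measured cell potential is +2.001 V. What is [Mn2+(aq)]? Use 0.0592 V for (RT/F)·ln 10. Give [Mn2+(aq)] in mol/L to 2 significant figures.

0.044 M

With Ag⁺/Ag at the cathode and Mn²⁺/Mn at the anode, E°cell = +0.797 − (−1.185) = +1.982 V (n = 2).
From the Nernst equation, log Q = n(E° − E)/0.0592 = 2·(+1.982 − (+2.001))/0.0592 = −0.642.
The balanced reaction is 2 Ag+(aq) + Mn(s) → 2 Ag(s) + Mn2+(aq), so Q = [Mn2+(aq)] / [Ag+(aq)]^2.
Solving for the unknown gives log [Mn2+(aq)] = −1.355, so [Mn2+(aq)] ≈ 0.044 M.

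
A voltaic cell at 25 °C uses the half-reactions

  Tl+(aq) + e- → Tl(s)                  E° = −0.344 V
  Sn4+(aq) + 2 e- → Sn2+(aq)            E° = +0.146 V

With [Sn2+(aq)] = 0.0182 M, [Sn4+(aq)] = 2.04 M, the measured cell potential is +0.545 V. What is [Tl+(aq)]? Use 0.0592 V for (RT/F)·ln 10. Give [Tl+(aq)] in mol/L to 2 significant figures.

1.2 M

Sn⁴⁺/Sn²⁺ is the cathode (higher E°); E°cell = +0.146 − (−0.344) = +0.490 V with n = 2.
From the Nernst equation, log Q = n(E° − E)/0.0592 = 2·(+0.490 − (+0.545))/0.0592 = −1.858.
Balancing electrons gives Sn4+(aq) + 2 Tl(s) → Sn2+(aq) + 2 Tl+(aq); thus Q = ([Sn2+(aq)]·[Tl+(aq)]^2) / [Sn4+(aq)].
Isolating [Tl+(aq)] in Q = 10^{−1.858} yields log [Tl+(aq)] = 0.096, i.e. 1.2 M.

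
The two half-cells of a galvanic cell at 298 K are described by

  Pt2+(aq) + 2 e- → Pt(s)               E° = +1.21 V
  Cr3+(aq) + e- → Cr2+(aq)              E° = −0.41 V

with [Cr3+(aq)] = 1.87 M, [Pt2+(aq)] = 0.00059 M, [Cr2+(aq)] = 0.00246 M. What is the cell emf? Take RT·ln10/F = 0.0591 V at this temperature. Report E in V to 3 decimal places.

Since E°(Pt²⁺/Pt) > E°(Cr³⁺/Cr²⁺), Pt²⁺/Pt serves as the cathode.
E°cell = E°cat − E°an = +1.21 − (−0.41) = +1.62 V; n = 2.
The balanced reaction is Pt2+(aq) + 2 Cr2+(aq) → Pt(s) + 2 Cr3+(aq), so Q = [Cr3+(aq)]^2 / ([Pt2+(aq)]·[Cr2+(aq)]^2) = 9.79×10^8 and log Q = 8.991.
E = E° − (0.0591/n)·log Q = +1.62 − (0.0591/2)(8.991) = +1.354 V.

+1.354 V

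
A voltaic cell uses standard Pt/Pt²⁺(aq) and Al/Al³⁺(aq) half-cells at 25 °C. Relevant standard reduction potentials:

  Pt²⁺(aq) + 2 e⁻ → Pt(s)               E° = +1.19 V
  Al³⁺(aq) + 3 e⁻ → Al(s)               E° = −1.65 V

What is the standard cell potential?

Of the two couples in this cell, the one with the more positive reduction potential is reduced at the cathode: here that is Pt²⁺/Pt (+1.19 V); Al³⁺/Al (−1.65 V) is the anode.
E°cell = E°(cathode) − E°(anode) = +1.19 − (−1.65) = +2.84 V.

+2.84 V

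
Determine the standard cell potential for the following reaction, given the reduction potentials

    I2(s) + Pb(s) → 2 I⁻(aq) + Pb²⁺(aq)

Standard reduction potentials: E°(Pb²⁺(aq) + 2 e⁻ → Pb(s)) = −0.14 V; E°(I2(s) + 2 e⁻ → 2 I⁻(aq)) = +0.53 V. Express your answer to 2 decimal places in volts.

+0.67 V

In the reaction as written, I2(s) is reduced (cathode) and Pb²⁺(aq) is produced by oxidation at the anode.
E°cell = E°(cathode) − E°(anode) = +0.53 − (−0.14) = +0.67 V.
The positive value indicates the reaction is spontaneous as written.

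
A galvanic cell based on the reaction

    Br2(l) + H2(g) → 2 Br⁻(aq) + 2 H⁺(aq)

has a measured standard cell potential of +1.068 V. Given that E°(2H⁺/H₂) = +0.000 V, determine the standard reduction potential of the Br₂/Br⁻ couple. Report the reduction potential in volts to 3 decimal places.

+1.068 V

In the reaction as written the Br₂/Br⁻ couple is reduced (cathode) and 2H⁺/H₂ is oxidized (anode), so E°cell = E°(Br₂/Br⁻) − E°(2H⁺/H₂).
E°(Br₂/Br⁻) = E°cell + E°(anode) = +1.068 + (+0.000) = +1.068 V.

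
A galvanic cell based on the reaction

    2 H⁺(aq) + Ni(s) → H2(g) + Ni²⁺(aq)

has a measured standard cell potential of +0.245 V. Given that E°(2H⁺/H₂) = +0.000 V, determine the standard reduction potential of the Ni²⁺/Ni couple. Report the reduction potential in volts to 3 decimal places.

In the reaction as written the 2H⁺/H₂ couple is reduced (cathode) and Ni²⁺/Ni is oxidized (anode), so E°cell = E°(2H⁺/H₂) − E°(Ni²⁺/Ni).
E°(Ni²⁺/Ni) = E°(cathode) − E°cell = +0.000 − (+0.245) = −0.245 V.

−0.245 V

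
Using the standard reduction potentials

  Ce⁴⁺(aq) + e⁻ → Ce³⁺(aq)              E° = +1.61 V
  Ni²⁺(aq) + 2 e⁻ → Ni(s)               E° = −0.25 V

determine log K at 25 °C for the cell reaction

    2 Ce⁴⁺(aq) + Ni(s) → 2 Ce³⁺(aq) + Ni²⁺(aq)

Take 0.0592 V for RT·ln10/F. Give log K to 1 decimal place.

The Ce⁴⁺/Ce³⁺ couple is reduced (cathode); E°cell = +1.61 − (−0.25) = +1.86 V with n = 2.
At equilibrium E = 0, so log K = nE°cell / 0.0592 = (2)(+1.86) / 0.0592 = 62.8.

log K = 62.8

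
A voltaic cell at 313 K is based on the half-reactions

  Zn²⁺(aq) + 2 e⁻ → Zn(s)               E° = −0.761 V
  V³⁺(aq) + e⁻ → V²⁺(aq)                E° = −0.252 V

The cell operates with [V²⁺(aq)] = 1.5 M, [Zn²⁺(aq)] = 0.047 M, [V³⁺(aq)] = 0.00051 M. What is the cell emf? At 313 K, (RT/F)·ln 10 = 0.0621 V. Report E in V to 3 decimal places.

V³⁺/V²⁺ is reduced (cathode, E° = −0.252 V) and Zn²⁺/Zn is oxidized (anode).
E°cell = −0.252 − (−0.761) = +0.509 V, with n = 2 electrons transferred.
For the overall reaction 2 V³⁺(aq) + Zn(s) → 2 V²⁺(aq) + Zn²⁺(aq), Q = ([V²⁺(aq)]^2·[Zn²⁺(aq)]) / [V³⁺(aq)]^2 = 4.07×10^5, giving log Q = 5.609.
E = E° − (0.0621/n)·log Q = +0.509 − (0.0621/2)(5.609) = +0.335 V.

+0.335 V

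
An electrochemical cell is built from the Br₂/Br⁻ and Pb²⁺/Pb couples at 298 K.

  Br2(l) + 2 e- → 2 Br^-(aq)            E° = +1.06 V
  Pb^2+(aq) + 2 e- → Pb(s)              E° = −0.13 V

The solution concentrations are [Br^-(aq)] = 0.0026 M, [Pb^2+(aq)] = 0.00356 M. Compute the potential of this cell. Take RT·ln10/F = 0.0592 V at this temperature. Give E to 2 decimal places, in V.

Br₂/Br⁻ is reduced (cathode, E° = +1.06 V) and Pb²⁺/Pb is oxidized (anode).
The standard potential is +1.06 − (−0.13) = +1.19 V and the balanced reaction transfers n = 2 electrons.
Balancing gives Br2(l) + Pb(s) → 2 Br^-(aq) + Pb^2+(aq); hence Q = [Br^-(aq)]^2·[Pb^2+(aq)] = 2.41×10^−8 (log Q = −7.619).
E = E° − (0.0592/n)·log Q = +1.19 − (0.0592/2)(−7.619) = +1.42 V.

+1.42 V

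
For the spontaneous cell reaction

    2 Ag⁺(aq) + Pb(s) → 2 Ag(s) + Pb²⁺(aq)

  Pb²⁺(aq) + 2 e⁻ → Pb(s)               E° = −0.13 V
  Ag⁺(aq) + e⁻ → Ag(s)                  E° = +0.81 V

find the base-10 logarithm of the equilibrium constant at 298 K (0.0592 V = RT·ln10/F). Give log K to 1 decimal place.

The Ag⁺/Ag couple is reduced (cathode); E°cell = +0.81 − (−0.13) = +0.94 V with n = 2.
At equilibrium E = 0, so log K = nE°cell / 0.0592 = (2)(+0.94) / 0.0592 = 31.8.

log K = 31.8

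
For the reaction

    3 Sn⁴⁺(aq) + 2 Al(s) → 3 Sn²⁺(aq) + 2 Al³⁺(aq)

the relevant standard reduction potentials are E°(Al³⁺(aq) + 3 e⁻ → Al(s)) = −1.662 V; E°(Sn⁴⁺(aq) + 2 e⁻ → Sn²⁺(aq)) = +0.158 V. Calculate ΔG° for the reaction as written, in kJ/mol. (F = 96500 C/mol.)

−1054 kJ/mol

In the reaction as written Sn⁴⁺(aq) is reduced, so the Sn⁴⁺/Sn²⁺ couple is the cathode and Al³⁺/Al is the anode.
E°cell = +0.158 − (−1.662) = +1.820 V; balancing electrons gives n = 6.
ΔG° = −nFE°cell = −(6)(96500)(+1.820) J/mol = −1054 kJ/mol.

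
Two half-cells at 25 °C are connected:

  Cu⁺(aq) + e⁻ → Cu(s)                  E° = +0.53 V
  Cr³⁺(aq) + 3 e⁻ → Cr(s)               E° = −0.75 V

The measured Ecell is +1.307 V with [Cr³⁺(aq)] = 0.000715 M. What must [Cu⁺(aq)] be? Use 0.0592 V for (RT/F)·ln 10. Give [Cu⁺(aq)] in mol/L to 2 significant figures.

The Cu⁺/Cu couple has the larger reduction potential, so it is the cathode: E°cell = +0.53 − (−0.75) = +1.28 V and n = 3.
Since E = E° − (0.0592/n)·log Q, log Q = n(E° − E)/0.0592 = −1.368.
For 3 Cu⁺(aq) + Cr(s) → 3 Cu(s) + Cr³⁺(aq), the reaction quotient is Q = [Cr³⁺(aq)] / [Cu⁺(aq)]^3.
Isolating [Cu⁺(aq)] in Q = 10^{−1.368} yields log [Cu⁺(aq)] = −0.593, i.e. 0.26 M.

0.26 M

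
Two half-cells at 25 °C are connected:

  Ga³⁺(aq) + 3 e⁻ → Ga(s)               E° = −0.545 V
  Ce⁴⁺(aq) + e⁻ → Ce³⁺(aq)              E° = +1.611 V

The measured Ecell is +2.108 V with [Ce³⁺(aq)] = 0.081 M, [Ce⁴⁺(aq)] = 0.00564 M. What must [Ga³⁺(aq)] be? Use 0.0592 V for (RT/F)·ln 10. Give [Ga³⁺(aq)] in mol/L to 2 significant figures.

With Ce⁴⁺/Ce³⁺ at the cathode and Ga³⁺/Ga at the anode, E°cell = +1.611 − (−0.545) = +2.156 V (n = 3).
From the Nernst equation, log Q = n(E° − E)/0.0592 = 3·(+2.156 − (+2.108))/0.0592 = 2.432.
For 3 Ce⁴⁺(aq) + Ga(s) → 3 Ce³⁺(aq) + Ga³⁺(aq), the reaction quotient is Q = ([Ce³⁺(aq)]^3·[Ga³⁺(aq)]) / [Ce⁴⁺(aq)]^3.
Isolating [Ga³⁺(aq)] in Q = 10^{2.432} yields log [Ga³⁺(aq)] = −1.040, i.e. 0.091 M.

0.091 M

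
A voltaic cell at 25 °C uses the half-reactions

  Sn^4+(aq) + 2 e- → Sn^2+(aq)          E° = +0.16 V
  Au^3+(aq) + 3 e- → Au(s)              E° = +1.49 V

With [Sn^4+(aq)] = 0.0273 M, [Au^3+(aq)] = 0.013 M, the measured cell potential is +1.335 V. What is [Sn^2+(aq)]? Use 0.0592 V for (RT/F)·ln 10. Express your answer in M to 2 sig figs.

With Au³⁺/Au at the cathode and Sn⁴⁺/Sn²⁺ at the anode, E°cell = +1.49 − (+0.16) = +1.33 V (n = 6).
From the Nernst equation, log Q = n(E° − E)/0.0592 = 6·(+1.33 − (+1.335))/0.0592 = −0.507.
The balanced reaction is 2 Au^3+(aq) + 3 Sn^2+(aq) → 2 Au(s) + 3 Sn^4+(aq), so Q = [Sn^4+(aq)]^3 / ([Au^3+(aq)]^2·[Sn^2+(aq)]^3).
Isolating [Sn^2+(aq)] in Q = 10^{−0.507} yields log [Sn^2+(aq)] = −0.137, i.e. 0.73 M.

0.73 M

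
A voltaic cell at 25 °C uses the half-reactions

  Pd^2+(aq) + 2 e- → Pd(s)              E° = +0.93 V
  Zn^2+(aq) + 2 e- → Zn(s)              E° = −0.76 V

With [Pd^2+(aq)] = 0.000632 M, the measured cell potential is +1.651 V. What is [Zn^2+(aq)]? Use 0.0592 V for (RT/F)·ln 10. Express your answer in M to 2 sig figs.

0.013 M

With Pd²⁺/Pd at the cathode and Zn²⁺/Zn at the anode, E°cell = +0.93 − (−0.76) = +1.69 V (n = 2).
Since E = E° − (0.0592/n)·log Q, log Q = n(E° − E)/0.0592 = 1.318.
The balanced reaction is Pd^2+(aq) + Zn(s) → Pd(s) + Zn^2+(aq), so Q = [Zn^2+(aq)] / [Pd^2+(aq)].
Isolating [Zn^2+(aq)] in Q = 10^{1.318} yields log [Zn^2+(aq)] = −1.881, i.e. 0.013 M.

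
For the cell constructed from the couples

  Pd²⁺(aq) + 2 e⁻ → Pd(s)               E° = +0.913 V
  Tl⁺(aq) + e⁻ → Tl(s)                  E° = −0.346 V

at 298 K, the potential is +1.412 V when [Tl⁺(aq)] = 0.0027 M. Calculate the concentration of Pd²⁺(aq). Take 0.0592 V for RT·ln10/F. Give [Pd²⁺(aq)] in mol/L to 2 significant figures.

The Pd²⁺/Pd couple has the larger reduction potential, so it is the cathode: E°cell = +0.913 − (−0.346) = +1.259 V and n = 2.
From the Nernst equation, log Q = n(E° − E)/0.0592 = 2·(+1.259 − (+1.412))/0.0592 = −5.169.
For Pd²⁺(aq) + 2 Tl(s) → Pd(s) + 2 Tl⁺(aq), the reaction quotient is Q = [Tl⁺(aq)]^2 / [Pd²⁺(aq)].
Solving for the unknown gives log [Pd²⁺(aq)] = 0.032, so [Pd²⁺(aq)] ≈ 1.1 M.

1.1 M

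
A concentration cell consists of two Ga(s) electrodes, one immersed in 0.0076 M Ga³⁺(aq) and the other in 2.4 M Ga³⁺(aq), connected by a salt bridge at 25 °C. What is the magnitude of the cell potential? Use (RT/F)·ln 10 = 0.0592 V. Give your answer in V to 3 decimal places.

0.049 V

For a concentration cell E°cell = 0, since both electrodes use the same couple.
The compartment with the higher Ga³⁺(aq) concentration (2.4 M) acts as the cathode; ions are reduced there and produced at the dilute (0.0076 M) anode.
With n = 3, Ecell = −(0.0592/3)·log([dilute]/[conc]) = −(0.0592/3)·log(0.0076/2.4) = +0.049 V.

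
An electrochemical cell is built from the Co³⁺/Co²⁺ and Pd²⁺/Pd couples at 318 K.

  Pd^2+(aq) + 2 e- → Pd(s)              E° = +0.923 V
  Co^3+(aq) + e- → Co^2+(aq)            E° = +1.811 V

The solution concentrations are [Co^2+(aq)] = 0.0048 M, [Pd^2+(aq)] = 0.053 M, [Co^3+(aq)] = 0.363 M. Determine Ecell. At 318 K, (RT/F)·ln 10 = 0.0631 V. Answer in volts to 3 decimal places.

+1.047 V

The Co³⁺/Co²⁺ couple has the more positive E°, so it is the cathode; Pd²⁺/Pd is the anode.
E°cell = +1.811 − (+0.923) = +0.888 V, with n = 2 electrons transferred.
The balanced reaction is 2 Co^3+(aq) + Pd(s) → 2 Co^2+(aq) + Pd^2+(aq), so Q = ([Co^2+(aq)]^2·[Pd^2+(aq)]) / [Co^3+(aq)]^2 = 9.27×10^−6 and log Q = −5.033.
Applying E = E° − (RT ln10/nF)·log Q gives +0.888 − (0.0631/2)(−5.033) = +1.047 V.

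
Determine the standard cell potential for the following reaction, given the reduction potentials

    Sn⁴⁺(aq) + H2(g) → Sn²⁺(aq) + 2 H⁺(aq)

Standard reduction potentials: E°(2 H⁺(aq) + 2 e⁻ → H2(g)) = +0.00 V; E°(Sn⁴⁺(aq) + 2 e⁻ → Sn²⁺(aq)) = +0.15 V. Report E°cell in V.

+0.15 V

Sn⁴⁺(aq) gains electrons, so the Sn⁴⁺/Sn²⁺ couple is the cathode; the 2H⁺/H₂ couple is the anode.
E°cell = E°(cathode) − E°(anode) = +0.15 − (+0.00) = +0.15 V.
The positive value indicates the reaction is spontaneous as written.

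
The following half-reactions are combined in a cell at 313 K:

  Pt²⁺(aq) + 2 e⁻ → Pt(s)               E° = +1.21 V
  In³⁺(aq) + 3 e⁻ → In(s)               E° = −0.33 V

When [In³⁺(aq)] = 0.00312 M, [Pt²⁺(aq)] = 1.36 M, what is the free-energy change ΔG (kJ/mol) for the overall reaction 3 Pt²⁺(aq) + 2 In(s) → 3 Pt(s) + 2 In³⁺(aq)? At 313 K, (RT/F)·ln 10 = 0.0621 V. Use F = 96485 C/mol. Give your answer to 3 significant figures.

−924 kJ/mol

With Pt²⁺/Pt reduced at the cathode, E°cell = +1.21 − (−0.33) = +1.54 V and n = 6.
The reaction quotient is [In³⁺(aq)]^2 / [Pt²⁺(aq)]^3 = 3.87×10^−6; by Nernst, E = +1.54 − (0.0621/6)(−5.412) = +1.5960 V.
Finally ΔG = −nFE = −(6)(96485 C/mol)(+1.5960 V) = −924 kJ/mol.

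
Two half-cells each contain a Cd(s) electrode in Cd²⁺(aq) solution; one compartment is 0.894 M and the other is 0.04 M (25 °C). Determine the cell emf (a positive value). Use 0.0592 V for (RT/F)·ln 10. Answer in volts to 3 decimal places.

0.040 V

For a concentration cell E°cell = 0, since both electrodes use the same couple.
The compartment with the higher Cd²⁺(aq) concentration (0.894 M) acts as the cathode; ions are reduced there and produced at the dilute (0.04 M) anode.
With n = 2, Ecell = −(0.0592/2)·log([dilute]/[conc]) = −(0.0592/2)·log(0.04/0.894) = +0.040 V.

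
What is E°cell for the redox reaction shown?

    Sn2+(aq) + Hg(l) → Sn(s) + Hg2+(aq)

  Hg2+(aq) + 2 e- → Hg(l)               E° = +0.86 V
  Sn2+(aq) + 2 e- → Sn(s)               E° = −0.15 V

−1.01 V

Sn2+(aq) gains electrons, so the Sn²⁺/Sn couple is the cathode; the Hg²⁺/Hg couple is the anode.
E°cell = E°(cathode) − E°(anode) = −0.15 − (+0.86) = −1.01 V.
The negative E°cell means the reaction is non-spontaneous in the direction written.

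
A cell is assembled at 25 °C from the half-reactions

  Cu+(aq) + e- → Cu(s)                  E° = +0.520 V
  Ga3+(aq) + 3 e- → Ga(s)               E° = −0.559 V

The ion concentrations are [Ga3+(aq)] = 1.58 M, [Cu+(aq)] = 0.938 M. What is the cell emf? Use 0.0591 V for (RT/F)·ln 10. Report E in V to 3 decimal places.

+1.073 V

Cu⁺/Cu is reduced (cathode, E° = +0.520 V) and Ga³⁺/Ga is oxidized (anode).
E°cell = E°cat − E°an = +0.520 − (−0.559) = +1.079 V; n = 3.
Balancing gives 3 Cu+(aq) + Ga(s) → 3 Cu(s) + Ga3+(aq); hence Q = [Ga3+(aq)] / [Cu+(aq)]^3 = 1.91 (log Q = 0.282).
By the Nernst equation, E = +1.079 − (0.0591/3)·(0.282) = +1.073 V.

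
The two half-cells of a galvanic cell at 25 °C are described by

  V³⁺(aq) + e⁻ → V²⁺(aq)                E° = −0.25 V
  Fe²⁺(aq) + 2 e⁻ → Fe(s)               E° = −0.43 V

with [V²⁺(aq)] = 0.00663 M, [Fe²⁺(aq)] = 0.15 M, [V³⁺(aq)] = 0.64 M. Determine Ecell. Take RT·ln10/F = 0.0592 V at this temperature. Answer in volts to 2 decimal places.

+0.32 V

V³⁺/V²⁺ is reduced (cathode, E° = −0.25 V) and Fe²⁺/Fe is oxidized (anode).
The standard potential is −0.25 − (−0.43) = +0.18 V and the balanced reaction transfers n = 2 electrons.
The balanced reaction is 2 V³⁺(aq) + Fe(s) → 2 V²⁺(aq) + Fe²⁺(aq), so Q = ([V²⁺(aq)]^2·[Fe²⁺(aq)]) / [V³⁺(aq)]^2 = 1.61×10^−5 and log Q = −4.793.
By the Nernst equation, E = +0.18 − (0.0592/2)·(−4.793) = +0.32 V.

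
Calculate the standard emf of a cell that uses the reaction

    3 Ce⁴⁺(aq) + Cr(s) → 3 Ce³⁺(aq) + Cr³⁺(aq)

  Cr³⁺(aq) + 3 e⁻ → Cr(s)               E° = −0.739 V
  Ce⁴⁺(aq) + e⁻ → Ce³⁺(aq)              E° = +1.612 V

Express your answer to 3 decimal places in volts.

In the reaction as written, Ce⁴⁺(aq) is reduced (cathode) and Cr³⁺(aq) is produced by oxidation at the anode.
E°cell = E°(cathode) − E°(anode) = +1.612 − (−0.739) = +2.351 V.

+2.351 V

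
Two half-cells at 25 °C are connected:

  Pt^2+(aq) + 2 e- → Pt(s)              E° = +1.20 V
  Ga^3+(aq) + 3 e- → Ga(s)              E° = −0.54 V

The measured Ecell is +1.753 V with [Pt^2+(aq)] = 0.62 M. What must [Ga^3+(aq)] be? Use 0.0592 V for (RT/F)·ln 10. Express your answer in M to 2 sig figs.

With Pt²⁺/Pt at the cathode and Ga³⁺/Ga at the anode, E°cell = +1.20 − (−0.54) = +1.74 V (n = 6).
Since E = E° − (0.0592/n)·log Q, log Q = n(E° − E)/0.0592 = −1.318.
The balanced reaction is 3 Pt^2+(aq) + 2 Ga(s) → 3 Pt(s) + 2 Ga^3+(aq), so Q = [Ga^3+(aq)]^2 / [Pt^2+(aq)]^3.
Substituting the known concentrations and solving, log [Ga^3+(aq)] = −0.970 and [Ga^3+(aq)] = 0.11 M.

0.11 M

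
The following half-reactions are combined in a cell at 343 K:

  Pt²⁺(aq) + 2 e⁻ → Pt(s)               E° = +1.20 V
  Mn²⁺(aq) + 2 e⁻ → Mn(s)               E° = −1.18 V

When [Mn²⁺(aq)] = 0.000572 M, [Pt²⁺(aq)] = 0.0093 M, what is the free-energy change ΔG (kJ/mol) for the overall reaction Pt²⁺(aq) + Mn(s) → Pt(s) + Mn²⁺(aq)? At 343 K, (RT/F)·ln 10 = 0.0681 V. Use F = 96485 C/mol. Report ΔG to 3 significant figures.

−467 kJ/mol

The standard cell potential is +1.20 − (−1.18) = +2.38 V, with n = 2 electrons in the balanced equation.
Q = [Mn²⁺(aq)] / [Pt²⁺(aq)] = 0.0615, so log Q = −1.211 and E = +2.38 − (0.0681/2)(−1.211) = +2.4212 V.
ΔG = −nFE = −(2)(96485)(+2.4212) J/mol = −467 kJ/mol.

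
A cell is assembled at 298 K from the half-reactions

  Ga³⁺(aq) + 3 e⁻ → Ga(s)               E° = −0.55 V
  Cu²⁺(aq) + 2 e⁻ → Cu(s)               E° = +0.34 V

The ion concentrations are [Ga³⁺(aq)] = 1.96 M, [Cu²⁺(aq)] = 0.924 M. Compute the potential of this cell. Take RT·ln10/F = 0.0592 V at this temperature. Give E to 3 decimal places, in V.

Cu²⁺/Cu is reduced (cathode, E° = +0.34 V) and Ga³⁺/Ga is oxidized (anode).
E°cell = E°cat − E°an = +0.34 − (−0.55) = +0.89 V; n = 6.
Balancing gives 3 Cu²⁺(aq) + 2 Ga(s) → 3 Cu(s) + 2 Ga³⁺(aq); hence Q = [Ga³⁺(aq)]^2 / [Cu²⁺(aq)]^3 = 4.87 (log Q = 0.687).
E = E° − (0.0592/n)·log Q = +0.89 − (0.0592/6)(0.687) = +0.883 V.

+0.883 V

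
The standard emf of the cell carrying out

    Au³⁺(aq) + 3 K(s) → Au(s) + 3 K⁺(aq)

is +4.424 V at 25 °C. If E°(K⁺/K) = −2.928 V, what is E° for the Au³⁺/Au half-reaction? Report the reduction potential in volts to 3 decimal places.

+1.496 V

In the reaction as written the Au³⁺/Au couple is reduced (cathode) and K⁺/K is oxidized (anode), so E°cell = E°(Au³⁺/Au) − E°(K⁺/K).
E°(Au³⁺/Au) = E°cell + E°(anode) = +4.424 + (−2.928) = +1.496 V.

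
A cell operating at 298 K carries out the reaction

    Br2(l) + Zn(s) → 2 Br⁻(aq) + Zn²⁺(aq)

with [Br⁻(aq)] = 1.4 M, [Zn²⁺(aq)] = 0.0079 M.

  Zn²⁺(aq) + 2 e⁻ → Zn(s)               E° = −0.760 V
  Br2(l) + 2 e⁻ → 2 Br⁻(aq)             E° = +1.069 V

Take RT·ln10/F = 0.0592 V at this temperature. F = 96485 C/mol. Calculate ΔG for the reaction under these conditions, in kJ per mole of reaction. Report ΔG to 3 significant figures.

−363 kJ/mol

The standard cell potential is +1.069 − (−0.760) = +1.829 V, with n = 2 electrons in the balanced equation.
Here Q = [Br⁻(aq)]^2·[Zn²⁺(aq)] = 0.0155 (log Q = −1.810), giving E = +1.829 − (0.0592/2)·(−1.810) = +1.8826 V.
Then ΔG = −nFE = −2 × 96485 × +1.8826 J/mol = −363 kJ/mol.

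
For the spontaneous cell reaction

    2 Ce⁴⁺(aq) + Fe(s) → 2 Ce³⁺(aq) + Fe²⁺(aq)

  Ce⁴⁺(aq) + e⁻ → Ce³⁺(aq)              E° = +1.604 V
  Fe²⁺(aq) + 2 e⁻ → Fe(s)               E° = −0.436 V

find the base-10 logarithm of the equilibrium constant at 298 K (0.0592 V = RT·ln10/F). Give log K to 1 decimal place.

The Ce⁴⁺/Ce³⁺ couple is reduced (cathode); E°cell = +1.604 − (−0.436) = +2.040 V with n = 2.
At equilibrium E = 0, so log K = nE°cell / 0.0592 = (2)(+2.040) / 0.0592 = 68.9.

log K = 68.9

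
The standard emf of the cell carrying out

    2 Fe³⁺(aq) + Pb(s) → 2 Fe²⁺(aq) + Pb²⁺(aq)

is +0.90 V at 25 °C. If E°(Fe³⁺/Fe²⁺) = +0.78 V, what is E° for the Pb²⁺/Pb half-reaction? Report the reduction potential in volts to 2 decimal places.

In the reaction as written the Fe³⁺/Fe²⁺ couple is reduced (cathode) and Pb²⁺/Pb is oxidized (anode), so E°cell = E°(Fe³⁺/Fe²⁺) − E°(Pb²⁺/Pb).
E°(Pb²⁺/Pb) = E°(cathode) − E°cell = +0.78 − (+0.90) = −0.12 V.

−0.12 V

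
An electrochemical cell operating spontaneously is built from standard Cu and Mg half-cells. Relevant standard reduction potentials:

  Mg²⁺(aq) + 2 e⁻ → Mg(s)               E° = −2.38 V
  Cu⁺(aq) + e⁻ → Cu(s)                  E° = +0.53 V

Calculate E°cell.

Of the two couples in this cell, the one with the more positive reduction potential is reduced at the cathode: here that is Cu⁺/Cu (+0.53 V); Mg²⁺/Mg (−2.38 V) is the anode.
E°cell = E°(cathode) − E°(anode) = +0.53 − (−2.38) = +2.91 V.

+2.91 V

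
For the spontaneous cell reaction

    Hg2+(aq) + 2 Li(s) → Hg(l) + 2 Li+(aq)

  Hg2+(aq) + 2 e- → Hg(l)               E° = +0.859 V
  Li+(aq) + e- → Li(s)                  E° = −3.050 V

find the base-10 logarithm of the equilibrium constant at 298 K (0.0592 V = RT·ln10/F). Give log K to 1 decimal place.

log K = 132.1

The Hg²⁺/Hg couple is reduced (cathode); E°cell = +0.859 − (−3.050) = +3.909 V with n = 2.
At equilibrium E = 0, so log K = nE°cell / 0.0592 = (2)(+3.909) / 0.0592 = 132.1.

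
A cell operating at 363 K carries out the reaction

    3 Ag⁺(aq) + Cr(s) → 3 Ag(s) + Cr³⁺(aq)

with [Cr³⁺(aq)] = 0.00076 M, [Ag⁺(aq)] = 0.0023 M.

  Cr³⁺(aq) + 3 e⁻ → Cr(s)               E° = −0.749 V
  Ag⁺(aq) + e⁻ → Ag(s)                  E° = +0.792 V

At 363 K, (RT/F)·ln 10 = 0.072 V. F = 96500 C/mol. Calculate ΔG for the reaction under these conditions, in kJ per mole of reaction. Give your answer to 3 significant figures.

With Ag⁺/Ag reduced at the cathode, E°cell = +0.792 − (−0.749) = +1.541 V and n = 3.
The reaction quotient is [Cr³⁺(aq)] / [Ag⁺(aq)]^3 = 6.25×10^4; by Nernst, E = +1.541 − (0.072/3)(4.796) = +1.4259 V.
Finally ΔG = −nFE = −(3)(96500 C/mol)(+1.4259 V) = −413 kJ/mol.

−413 kJ/mol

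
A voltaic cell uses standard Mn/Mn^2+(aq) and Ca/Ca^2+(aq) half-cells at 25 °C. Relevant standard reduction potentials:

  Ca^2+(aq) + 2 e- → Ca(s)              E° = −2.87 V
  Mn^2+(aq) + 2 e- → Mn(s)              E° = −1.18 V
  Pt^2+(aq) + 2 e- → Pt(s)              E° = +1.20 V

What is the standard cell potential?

+1.69 V

The Mn²⁺/Mn couple has the higher E°, so Mn ion is reduced (cathode) and Ca is oxidized (anode).
E°cell = E°(cathode) − E°(anode) = −1.18 − (−2.87) = +1.69 V.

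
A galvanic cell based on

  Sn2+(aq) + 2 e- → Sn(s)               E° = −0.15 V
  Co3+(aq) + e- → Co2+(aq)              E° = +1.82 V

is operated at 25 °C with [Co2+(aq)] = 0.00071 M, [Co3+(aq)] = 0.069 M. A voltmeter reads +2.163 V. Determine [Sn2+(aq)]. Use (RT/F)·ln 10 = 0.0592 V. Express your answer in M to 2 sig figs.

With Co³⁺/Co²⁺ at the cathode and Sn²⁺/Sn at the anode, E°cell = +1.82 − (−0.15) = +1.97 V (n = 2).
Since E = E° − (0.0592/n)·log Q, log Q = n(E° − E)/0.0592 = −6.520.
For 2 Co3+(aq) + Sn(s) → 2 Co2+(aq) + Sn2+(aq), the reaction quotient is Q = ([Co2+(aq)]^2·[Sn2+(aq)]) / [Co3+(aq)]^2.
Isolating [Sn2+(aq)] in Q = 10^{−6.520} yields log [Sn2+(aq)] = −2.545, i.e. 0.0029 M.

0.0029 M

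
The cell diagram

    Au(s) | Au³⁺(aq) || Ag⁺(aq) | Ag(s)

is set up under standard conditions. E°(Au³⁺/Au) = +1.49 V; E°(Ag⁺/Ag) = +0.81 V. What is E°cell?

By convention the left-hand electrode in cell notation is the anode (oxidation) and the right-hand electrode is the cathode (reduction).
E°cell = E°(right) − E°(left) = +0.81 − (+1.49) = −0.68 V.
The negative sign shows that, as written, the cell would require an external voltage to drive the reaction.

−0.68 V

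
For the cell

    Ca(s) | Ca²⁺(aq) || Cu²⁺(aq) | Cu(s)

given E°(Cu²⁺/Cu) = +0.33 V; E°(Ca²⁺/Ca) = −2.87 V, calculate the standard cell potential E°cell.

By convention the left-hand electrode in cell notation is the anode (oxidation) and the right-hand electrode is the cathode (reduction).
E°cell = E°(right) − E°(left) = +0.33 − (−2.87) = +3.20 V.

+3.20 V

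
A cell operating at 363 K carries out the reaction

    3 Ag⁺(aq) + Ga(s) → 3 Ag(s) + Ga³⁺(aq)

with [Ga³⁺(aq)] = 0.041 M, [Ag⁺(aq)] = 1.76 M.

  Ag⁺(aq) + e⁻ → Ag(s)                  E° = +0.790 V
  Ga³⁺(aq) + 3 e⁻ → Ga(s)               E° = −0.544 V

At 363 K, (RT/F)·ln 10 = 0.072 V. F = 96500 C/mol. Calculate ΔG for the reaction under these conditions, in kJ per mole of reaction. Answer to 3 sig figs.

The standard cell potential is +0.790 − (−0.544) = +1.334 V, with n = 3 electrons in the balanced equation.
Q = [Ga³⁺(aq)] / [Ag⁺(aq)]^3 = 0.00752, so log Q = −2.124 and E = +1.334 − (0.072/3)(−2.124) = +1.3850 V.
Then ΔG = −nFE = −3 × 96500 × +1.3850 J/mol = −401 kJ/mol.

−401 kJ/mol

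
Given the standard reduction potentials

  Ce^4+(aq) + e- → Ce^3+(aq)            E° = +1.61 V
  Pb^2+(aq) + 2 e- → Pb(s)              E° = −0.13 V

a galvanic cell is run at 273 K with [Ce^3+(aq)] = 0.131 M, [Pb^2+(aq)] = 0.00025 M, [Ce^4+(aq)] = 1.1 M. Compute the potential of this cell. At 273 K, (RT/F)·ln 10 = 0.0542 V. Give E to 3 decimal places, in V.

+1.888 V

Ce⁴⁺/Ce³⁺ is reduced (cathode, E° = +1.61 V) and Pb²⁺/Pb is oxidized (anode).
E°cell = +1.61 − (−0.13) = +1.74 V, with n = 2 electrons transferred.
Balancing gives 2 Ce^4+(aq) + Pb(s) → 2 Ce^3+(aq) + Pb^2+(aq); hence Q = ([Ce^3+(aq)]^2·[Pb^2+(aq)]) / [Ce^4+(aq)]^2 = 3.55×10^−6 (log Q = −5.450).
By the Nernst equation, E = +1.74 − (0.0542/2)·(−5.450) = +1.888 V.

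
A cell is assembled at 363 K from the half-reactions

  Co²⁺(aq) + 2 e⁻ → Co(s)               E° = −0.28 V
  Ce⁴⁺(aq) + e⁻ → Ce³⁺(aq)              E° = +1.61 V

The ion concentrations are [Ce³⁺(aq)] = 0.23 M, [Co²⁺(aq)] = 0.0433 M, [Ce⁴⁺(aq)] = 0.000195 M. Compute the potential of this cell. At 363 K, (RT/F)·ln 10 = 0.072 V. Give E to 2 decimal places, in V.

+1.72 V

The Ce⁴⁺/Ce³⁺ couple has the more positive E°, so it is the cathode; Co²⁺/Co is the anode.
The standard potential is +1.61 − (−0.28) = +1.89 V and the balanced reaction transfers n = 2 electrons.
Balancing gives 2 Ce⁴⁺(aq) + Co(s) → 2 Ce³⁺(aq) + Co²⁺(aq); hence Q = ([Ce³⁺(aq)]^2·[Co²⁺(aq)]) / [Ce⁴⁺(aq)]^2 = 6.02×10^4 (log Q = 4.780).
Applying E = E° − (RT ln10/nF)·log Q gives +1.89 − (0.072/2)(4.780) = +1.72 V.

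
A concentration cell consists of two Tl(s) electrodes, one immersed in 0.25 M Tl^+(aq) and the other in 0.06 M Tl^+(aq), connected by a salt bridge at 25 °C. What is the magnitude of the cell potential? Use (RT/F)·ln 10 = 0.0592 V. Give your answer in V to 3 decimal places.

0.037 V

For a concentration cell E°cell = 0, since both electrodes use the same couple.
The compartment with the higher Tl^+(aq) concentration (0.25 M) acts as the cathode; ions are reduced there and produced at the dilute (0.06 M) anode.
With n = 1, Ecell = −(0.0592/1)·log([dilute]/[conc]) = −(0.0592/1)·log(0.06/0.25) = +0.037 V.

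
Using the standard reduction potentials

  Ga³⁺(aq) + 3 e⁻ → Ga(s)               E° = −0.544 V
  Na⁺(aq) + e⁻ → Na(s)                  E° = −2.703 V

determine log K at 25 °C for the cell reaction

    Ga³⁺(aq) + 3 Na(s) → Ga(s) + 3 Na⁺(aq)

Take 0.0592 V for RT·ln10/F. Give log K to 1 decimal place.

log K = 109.4

The Ga³⁺/Ga couple is reduced (cathode); E°cell = −0.544 − (−2.703) = +2.159 V with n = 3.
At equilibrium E = 0, so log K = nE°cell / 0.0592 = (3)(+2.159) / 0.0592 = 109.4.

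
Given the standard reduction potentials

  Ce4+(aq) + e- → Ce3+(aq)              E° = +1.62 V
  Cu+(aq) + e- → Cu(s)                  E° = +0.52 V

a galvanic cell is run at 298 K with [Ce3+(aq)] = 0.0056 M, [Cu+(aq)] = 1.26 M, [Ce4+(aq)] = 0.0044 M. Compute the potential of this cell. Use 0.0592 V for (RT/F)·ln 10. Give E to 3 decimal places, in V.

Ce⁴⁺/Ce³⁺ is reduced (cathode, E° = +1.62 V) and Cu⁺/Cu is oxidized (anode).
E°cell = E°cat − E°an = +1.62 − (+0.52) = +1.10 V; n = 1.
For the overall reaction Ce4+(aq) + Cu(s) → Ce3+(aq) + Cu+(aq), Q = ([Ce3+(aq)]·[Cu+(aq)]) / [Ce4+(aq)] = 1.6, giving log Q = 0.205.
Applying E = E° − (RT ln10/nF)·log Q gives +1.10 − (0.0592/1)(0.205) = +1.088 V.

+1.088 V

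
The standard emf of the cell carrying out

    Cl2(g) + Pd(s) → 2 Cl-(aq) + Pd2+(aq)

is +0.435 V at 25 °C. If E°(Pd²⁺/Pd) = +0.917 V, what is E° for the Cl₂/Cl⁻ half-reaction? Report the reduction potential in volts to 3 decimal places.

+1.352 V

In the reaction as written the Cl₂/Cl⁻ couple is reduced (cathode) and Pd²⁺/Pd is oxidized (anode), so E°cell = E°(Cl₂/Cl⁻) − E°(Pd²⁺/Pd).
E°(Cl₂/Cl⁻) = E°cell + E°(anode) = +0.435 + (+0.917) = +1.352 V.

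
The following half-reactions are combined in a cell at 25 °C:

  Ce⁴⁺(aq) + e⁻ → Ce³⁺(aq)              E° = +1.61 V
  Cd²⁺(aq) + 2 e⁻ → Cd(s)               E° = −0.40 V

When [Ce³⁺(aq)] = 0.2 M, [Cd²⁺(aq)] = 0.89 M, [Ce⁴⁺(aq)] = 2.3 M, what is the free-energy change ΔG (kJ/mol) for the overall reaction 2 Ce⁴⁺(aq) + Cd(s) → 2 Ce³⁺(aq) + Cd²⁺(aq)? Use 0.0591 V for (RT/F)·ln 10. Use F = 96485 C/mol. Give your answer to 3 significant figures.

With Ce⁴⁺/Ce³⁺ reduced at the cathode, E°cell = +1.61 − (−0.40) = +2.01 V and n = 2.
Q = ([Ce³⁺(aq)]^2·[Cd²⁺(aq)]) / [Ce⁴⁺(aq)]^2 = 0.00673, so log Q = −2.172 and E = +2.01 − (0.0591/2)(−2.172) = +2.0742 V.
Then ΔG = −nFE = −2 × 96485 × +2.0742 J/mol = −400 kJ/mol.

−400 kJ/mol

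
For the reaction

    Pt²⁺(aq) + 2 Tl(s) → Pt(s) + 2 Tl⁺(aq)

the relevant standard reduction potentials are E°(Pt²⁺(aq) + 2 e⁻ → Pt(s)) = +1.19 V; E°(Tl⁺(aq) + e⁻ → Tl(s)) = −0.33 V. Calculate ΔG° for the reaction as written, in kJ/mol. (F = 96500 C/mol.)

−293 kJ/mol

In the reaction as written Pt²⁺(aq) is reduced, so the Pt²⁺/Pt couple is the cathode and Tl⁺/Tl is the anode.
E°cell = +1.19 − (−0.33) = +1.52 V; balancing electrons gives n = 2.
ΔG° = −nFE°cell = −(2)(96500)(+1.52) J/mol = −293 kJ/mol.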